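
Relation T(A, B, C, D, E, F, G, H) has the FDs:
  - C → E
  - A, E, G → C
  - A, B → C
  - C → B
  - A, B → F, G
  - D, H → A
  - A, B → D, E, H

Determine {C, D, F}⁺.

Start with {C, D, F}.
C → E applies; add {E} → now {C, D, E, F}.
C → B applies; add {B} → now {B, C, D, E, F}.
No further FD applies.

{B, C, D, E, F}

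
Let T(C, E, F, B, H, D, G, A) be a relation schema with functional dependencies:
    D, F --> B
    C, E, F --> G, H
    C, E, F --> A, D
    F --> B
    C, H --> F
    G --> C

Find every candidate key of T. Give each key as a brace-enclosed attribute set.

{C, E, F}, {C, E, H}, {E, F, G}, {E, G, H}

{E} never appears on the right of any FD, so every key must include it.
{C, E, F}⁺ = {A, B, C, D, E, F, G, H}, which is every attribute, so {C, E, F} is a candidate key.
{C, E, H}⁺ = {A, B, C, D, E, F, G, H}, which is every attribute, so {C, E, H} is a candidate key.
{E, F, G}⁺ = {A, B, C, D, E, F, G, H}, which is every attribute, so {E, F, G} is a candidate key.
{E, G, H}⁺ = {A, B, C, D, E, F, G, H}, which is every attribute, so {E, G, H} is a candidate key.
Any other superkey properly contains one of these, so there are no further candidate keys.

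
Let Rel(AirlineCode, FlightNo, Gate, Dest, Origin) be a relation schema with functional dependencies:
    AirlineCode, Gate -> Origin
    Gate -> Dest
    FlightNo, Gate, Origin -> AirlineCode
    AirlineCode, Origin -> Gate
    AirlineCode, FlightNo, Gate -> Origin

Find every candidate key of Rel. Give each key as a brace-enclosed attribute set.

{FlightNo} never appears on the right of any FD, so every key must include it.
{AirlineCode, FlightNo, Gate} is a candidate key since {AirlineCode, FlightNo, Gate}⁺ = {AirlineCode, Dest, FlightNo, Gate, Origin} covers every attribute.
{AirlineCode, FlightNo, Origin} is a candidate key since {AirlineCode, FlightNo, Origin}⁺ = {AirlineCode, Dest, FlightNo, Gate, Origin} covers every attribute.
{FlightNo, Gate, Origin} is a candidate key since {FlightNo, Gate, Origin}⁺ = {AirlineCode, Dest, FlightNo, Gate, Origin} covers every attribute.
No proper subset of any of these is a key, and no other minimal superkey exists.

{AirlineCode, FlightNo, Gate}, {AirlineCode, FlightNo, Origin}, {FlightNo, Gate, Origin}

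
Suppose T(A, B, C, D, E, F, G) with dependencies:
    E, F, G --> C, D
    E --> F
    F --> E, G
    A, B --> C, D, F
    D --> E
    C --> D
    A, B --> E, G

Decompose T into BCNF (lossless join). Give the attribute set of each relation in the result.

Candidate key of the original relation: {A, B}.
In {A, B, C, D, E, F, G}, {E, F, G} is not a superkey ({E, F, G}⁺ restricted to this set is {C, D, E, F, G}), so split on E, F, G --> C, D into {C, D, E, F, G} and {A, B, E, F, G}.
{C, D, E, F, G}: every determinant is a superkey — BCNF.
In {A, B, E, F, G}, {E} is not a superkey ({E}⁺ restricted to this set is {E, F, G}), so split on E --> F, G into {E, F, G} and {A, B, E}.
{E, F, G}: every determinant is a superkey — BCNF.
{A, B, E}: every determinant is a superkey — BCNF.

{A, B, E}; {C, D, E, F, G}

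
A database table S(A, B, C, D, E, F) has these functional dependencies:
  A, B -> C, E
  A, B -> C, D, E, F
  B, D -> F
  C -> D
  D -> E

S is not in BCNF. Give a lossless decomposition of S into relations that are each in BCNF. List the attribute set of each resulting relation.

{A, B, C}; {B, D, F}; {C, D}; {D, E}

Candidate key of the original relation: {A, B}.
Within {A, B, C, D, E, F}: {B, D}⁺ ∩ {A, B, C, D, E, F} = {B, D, E, F}, not the whole set, so B, D -> E, F violates BCNF; decompose into {B, D, E, F} and {A, B, C, D}.
Within {B, D, E, F}: {D}⁺ ∩ {B, D, E, F} = {D, E}, not the whole set, so D -> E violates BCNF; decompose into {D, E} and {B, D, F}.
{D, E}: every determinant is a superkey — BCNF.
{B, D, F}: every determinant is a superkey — BCNF.
Within {A, B, C, D}: {C}⁺ ∩ {A, B, C, D} = {C, D}, not the whole set, so C -> D violates BCNF; decompose into {C, D} and {A, B, C}.
{C, D}: every determinant is a superkey — BCNF.
{A, B, C}: every determinant is a superkey — BCNF.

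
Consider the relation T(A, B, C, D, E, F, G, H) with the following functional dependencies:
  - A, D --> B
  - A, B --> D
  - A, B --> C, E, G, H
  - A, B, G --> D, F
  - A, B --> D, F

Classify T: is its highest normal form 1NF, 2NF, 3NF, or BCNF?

Candidate keys: {A, B}, {A, D}. Prime attributes: {A, B, D}.
Each dependency's left side is a superkey — BCNF holds.

BCNF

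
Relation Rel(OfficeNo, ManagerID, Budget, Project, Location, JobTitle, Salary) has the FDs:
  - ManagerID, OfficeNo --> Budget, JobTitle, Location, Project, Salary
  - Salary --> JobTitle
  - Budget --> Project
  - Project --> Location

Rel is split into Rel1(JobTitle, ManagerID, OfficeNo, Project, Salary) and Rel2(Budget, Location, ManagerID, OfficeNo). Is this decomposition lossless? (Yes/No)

Yes

The shared attributes are {ManagerID, OfficeNo} and {ManagerID, OfficeNo}⁺ = {Budget, JobTitle, Location, ManagerID, OfficeNo, Project, Salary}.
This includes all of Rel1, so the common attributes are a superkey of Rel1 — the join is lossless.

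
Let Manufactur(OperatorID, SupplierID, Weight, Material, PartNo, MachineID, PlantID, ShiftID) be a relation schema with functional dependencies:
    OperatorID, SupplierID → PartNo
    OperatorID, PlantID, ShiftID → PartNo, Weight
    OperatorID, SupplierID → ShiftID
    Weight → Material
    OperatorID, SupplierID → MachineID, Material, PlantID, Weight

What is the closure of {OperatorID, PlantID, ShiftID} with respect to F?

Start with {OperatorID, PlantID, ShiftID}.
OperatorID, PlantID, ShiftID → PartNo, Weight applies; add {PartNo, Weight} → now {OperatorID, PartNo, PlantID, ShiftID, Weight}.
Weight → Material applies; add {Material} → now {Material, OperatorID, PartNo, PlantID, ShiftID, Weight}.
No further FD applies.

{Material, OperatorID, PartNo, PlantID, ShiftID, Weight}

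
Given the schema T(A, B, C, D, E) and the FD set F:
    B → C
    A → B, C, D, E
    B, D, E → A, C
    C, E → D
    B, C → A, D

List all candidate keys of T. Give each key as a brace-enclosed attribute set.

{A}, {B}

{A} is a candidate key since {A}⁺ = {A, B, C, D, E} covers every attribute.
{B} is a candidate key since {B}⁺ = {A, B, C, D, E} covers every attribute.
These are minimal and exhaustive — every other superkey contains one of them.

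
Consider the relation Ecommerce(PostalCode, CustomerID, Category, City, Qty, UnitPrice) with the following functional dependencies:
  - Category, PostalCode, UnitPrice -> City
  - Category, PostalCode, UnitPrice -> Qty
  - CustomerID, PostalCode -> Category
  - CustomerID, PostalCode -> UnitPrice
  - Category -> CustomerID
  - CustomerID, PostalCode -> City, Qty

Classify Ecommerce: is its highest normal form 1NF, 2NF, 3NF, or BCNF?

Candidate keys: {Category, PostalCode}, {CustomerID, PostalCode}. Prime attributes: {Category, CustomerID, PostalCode}.
Category -> CustomerID: {Category}⁺ = {Category, CustomerID}, which is not all of the attributes, so the left side is not a superkey — BCNF is violated.
But every attribute on its right side ({CustomerID}) is prime, and the same holds for every other non-superkey FD, so 3NF still holds.

3NF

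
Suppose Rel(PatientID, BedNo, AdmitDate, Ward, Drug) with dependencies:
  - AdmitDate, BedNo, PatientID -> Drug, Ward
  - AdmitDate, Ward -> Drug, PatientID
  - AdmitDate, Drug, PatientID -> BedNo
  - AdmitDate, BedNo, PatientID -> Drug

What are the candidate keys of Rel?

{AdmitDate} never appears on the right of any FD, so every key must include it.
{AdmitDate, Ward} is a candidate key since {AdmitDate, Ward}⁺ = {AdmitDate, BedNo, Drug, PatientID, Ward} covers every attribute.
{AdmitDate, BedNo, PatientID} is a candidate key since {AdmitDate, BedNo, PatientID}⁺ = {AdmitDate, BedNo, Drug, PatientID, Ward} covers every attribute.
{AdmitDate, Drug, PatientID} is a candidate key since {AdmitDate, Drug, PatientID}⁺ = {AdmitDate, BedNo, Drug, PatientID, Ward} covers every attribute.
These are minimal and exhaustive — every other superkey contains one of them.

{AdmitDate, BedNo, PatientID}, {AdmitDate, Drug, PatientID}, {AdmitDate, Ward}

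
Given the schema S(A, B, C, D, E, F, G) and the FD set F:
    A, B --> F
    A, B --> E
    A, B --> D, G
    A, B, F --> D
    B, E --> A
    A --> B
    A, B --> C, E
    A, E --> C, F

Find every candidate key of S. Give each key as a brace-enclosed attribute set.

{A}⁺ = {A, B, C, D, E, F, G} — all of the relation — so {A} is a candidate key.
{B, E}⁺ = {A, B, C, D, E, F, G} — all of the relation — so {B, E} is a candidate key.
No proper subset of any of these is a key, and no other minimal superkey exists.

{A}, {B, E}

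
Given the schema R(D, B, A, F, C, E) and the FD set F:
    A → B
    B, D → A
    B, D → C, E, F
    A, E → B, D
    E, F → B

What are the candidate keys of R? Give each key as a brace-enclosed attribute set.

Closure of {A, D} is {A, B, C, D, E, F}, the whole schema; {A, D} is a candidate key.
Closure of {A, E} is {A, B, C, D, E, F}, the whole schema; {A, E} is a candidate key.
Closure of {B, D} is {A, B, C, D, E, F}, the whole schema; {B, D} is a candidate key.
Closure of {D, E, F} is {A, B, C, D, E, F}, the whole schema; {D, E, F} is a candidate key.
These are minimal and exhaustive — every other superkey contains one of them.

{A, D}, {A, E}, {B, D}, {D, E, F}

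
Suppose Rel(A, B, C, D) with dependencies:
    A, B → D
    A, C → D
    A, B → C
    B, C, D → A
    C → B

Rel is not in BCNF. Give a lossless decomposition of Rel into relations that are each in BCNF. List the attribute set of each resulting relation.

{A, C, D}; {B, C}

Candidate keys of the original relation: {A, B}, {A, C}, {C, D}.
{A, B, C, D}: {C} determines {B, C} here but is not a superkey — split on C → B, giving {B, C} and {A, C, D}.
{B, C} has no BCNF violation.
{A, C, D} has no BCNF violation.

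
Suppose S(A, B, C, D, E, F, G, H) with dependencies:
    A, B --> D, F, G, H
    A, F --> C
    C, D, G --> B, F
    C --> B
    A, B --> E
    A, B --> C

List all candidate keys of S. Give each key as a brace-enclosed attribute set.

Attributes never on any right-hand side: {A} — every candidate key must contain it.
{A, B}⁺ = {A, B, C, D, E, F, G, H} — all of the relation — so {A, B} is a candidate key.
{A, C}⁺ = {A, B, C, D, E, F, G, H} — all of the relation — so {A, C} is a candidate key.
{A, F}⁺ = {A, B, C, D, E, F, G, H} — all of the relation — so {A, F} is a candidate key.
These are minimal and exhaustive — every other superkey contains one of them.

{A, B}, {A, C}, {A, F}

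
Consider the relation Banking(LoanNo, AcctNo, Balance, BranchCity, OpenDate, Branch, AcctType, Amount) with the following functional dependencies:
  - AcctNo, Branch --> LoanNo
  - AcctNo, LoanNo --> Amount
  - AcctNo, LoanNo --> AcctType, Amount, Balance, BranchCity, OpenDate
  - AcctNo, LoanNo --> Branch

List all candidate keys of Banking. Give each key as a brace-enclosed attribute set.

Attributes never on any right-hand side: {AcctNo} — every candidate key must contain it.
{AcctNo, Branch}⁺ = {AcctNo, AcctType, Amount, Balance, Branch, BranchCity, LoanNo, OpenDate} — all of the relation — so {AcctNo, Branch} is a candidate key.
{AcctNo, LoanNo}⁺ = {AcctNo, AcctType, Amount, Balance, Branch, BranchCity, LoanNo, OpenDate} — all of the relation — so {AcctNo, LoanNo} is a candidate key.
These are minimal and exhaustive — every other superkey contains one of them.

{AcctNo, Branch}, {AcctNo, LoanNo}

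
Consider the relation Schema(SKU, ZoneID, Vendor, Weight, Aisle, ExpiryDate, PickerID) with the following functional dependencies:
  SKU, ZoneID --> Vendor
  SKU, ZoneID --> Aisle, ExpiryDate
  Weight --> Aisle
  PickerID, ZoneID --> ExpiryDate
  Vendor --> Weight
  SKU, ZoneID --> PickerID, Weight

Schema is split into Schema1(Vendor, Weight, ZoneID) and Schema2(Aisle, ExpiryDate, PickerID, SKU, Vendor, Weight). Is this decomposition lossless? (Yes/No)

The shared attributes are {Vendor, Weight} and {Vendor, Weight}⁺ = {Aisle, Vendor, Weight}.
Schema1 ⊄ {Aisle, Vendor, Weight} and Schema2 ⊄ {Aisle, Vendor, Weight}, so the split is lossy.

No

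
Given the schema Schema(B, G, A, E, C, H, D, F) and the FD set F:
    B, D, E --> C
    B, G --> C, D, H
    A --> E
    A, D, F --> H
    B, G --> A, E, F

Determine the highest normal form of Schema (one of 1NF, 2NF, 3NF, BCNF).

Candidate key: {B, G}. Prime attributes: {B, G}.
B, D, E --> C breaks BCNF: {B, D, E}⁺ = {B, C, D, E}, so {B, D, E} is not a superkey.
B, D, E --> C has non-prime {C} on the right and a non-superkey on the left, so 3NF fails.
No non-prime attribute depends on a proper subset of any candidate key, so 2NF holds.

2NF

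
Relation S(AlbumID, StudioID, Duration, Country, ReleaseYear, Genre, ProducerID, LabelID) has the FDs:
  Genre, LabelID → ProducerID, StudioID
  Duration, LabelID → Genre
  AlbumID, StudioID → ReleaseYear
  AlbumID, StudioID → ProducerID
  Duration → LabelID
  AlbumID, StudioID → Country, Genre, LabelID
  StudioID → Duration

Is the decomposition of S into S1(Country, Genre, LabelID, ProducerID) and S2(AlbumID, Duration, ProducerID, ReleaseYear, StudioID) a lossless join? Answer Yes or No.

The shared attributes are {ProducerID} and {ProducerID}⁺ = {ProducerID}.
Neither S1 nor S2 is contained in that closure, so the decomposition is lossy.

No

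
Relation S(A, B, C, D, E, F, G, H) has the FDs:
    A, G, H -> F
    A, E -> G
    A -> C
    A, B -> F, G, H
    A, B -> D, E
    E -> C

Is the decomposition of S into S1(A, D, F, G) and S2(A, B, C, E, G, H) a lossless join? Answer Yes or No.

S1 ∩ S2 = {A, G}; its closure under F is {A, C, G}.
Neither S1 nor S2 is contained in that closure, so the decomposition is lossy.

No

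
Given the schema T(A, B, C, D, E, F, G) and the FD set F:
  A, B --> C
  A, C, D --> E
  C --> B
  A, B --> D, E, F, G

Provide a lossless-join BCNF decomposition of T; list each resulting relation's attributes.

{A, C, D, E, F, G}; {B, C}

Candidate keys of the original relation: {A, B}, {A, C}.
{A, B, C, D, E, F, G}: {C} determines {B, C} here but is not a superkey — split on C --> B, giving {B, C} and {A, C, D, E, F, G}.
{B, C} has no BCNF violation.
{A, C, D, E, F, G} has no BCNF violation.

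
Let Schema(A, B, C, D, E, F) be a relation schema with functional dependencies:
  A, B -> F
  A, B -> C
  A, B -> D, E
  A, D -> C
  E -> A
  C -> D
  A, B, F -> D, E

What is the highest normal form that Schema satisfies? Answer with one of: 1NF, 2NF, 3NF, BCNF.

Candidate keys: {A, B}, {B, E}. Prime attributes: {A, B, E}.
A, D -> C breaks BCNF: {A, D}⁺ = {A, C, D}, so {A, D} is not a superkey.
Because {C} is non-prime and the left side of A, D -> C is not a superkey, the relation is not in 3NF.
No non-prime attribute depends on a proper subset of any candidate key, so 2NF holds.

2NF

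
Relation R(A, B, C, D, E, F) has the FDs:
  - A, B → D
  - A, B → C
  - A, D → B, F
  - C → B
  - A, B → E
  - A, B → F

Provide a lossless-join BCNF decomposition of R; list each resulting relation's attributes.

{A, C, D, E, F}; {B, C}

Candidate keys of the original relation: {A, B}, {A, C}, {A, D}.
{A, B, C, D, E, F}: {C} determines {B, C} here but is not a superkey — split on C → B, giving {B, C} and {A, C, D, E, F}.
{B, C}: every determinant is a superkey — BCNF.
{A, C, D, E, F}: every determinant is a superkey — BCNF.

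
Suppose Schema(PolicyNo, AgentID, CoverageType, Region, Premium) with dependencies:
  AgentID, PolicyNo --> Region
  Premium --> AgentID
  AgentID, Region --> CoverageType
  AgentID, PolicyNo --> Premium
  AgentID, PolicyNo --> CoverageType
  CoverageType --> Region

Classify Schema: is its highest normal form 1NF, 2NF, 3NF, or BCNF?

Candidate keys: {AgentID, PolicyNo}, {PolicyNo, Premium}. Prime attributes: {AgentID, PolicyNo, Premium}.
Premium --> AgentID breaks BCNF: {Premium}⁺ = {AgentID, Premium}, so {Premium} is not a superkey.
Because {CoverageType} is non-prime and the left side of AgentID, Region --> CoverageType is not a superkey, the relation is not in 3NF.
No non-prime attribute depends on a proper subset of any candidate key, so 2NF holds.

2NF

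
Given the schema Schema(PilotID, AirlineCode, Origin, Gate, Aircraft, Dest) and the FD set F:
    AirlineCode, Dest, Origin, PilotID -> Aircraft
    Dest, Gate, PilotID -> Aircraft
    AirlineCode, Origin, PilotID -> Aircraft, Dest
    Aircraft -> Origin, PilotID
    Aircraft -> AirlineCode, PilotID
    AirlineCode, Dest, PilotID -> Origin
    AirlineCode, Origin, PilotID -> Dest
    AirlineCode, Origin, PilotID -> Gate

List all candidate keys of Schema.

{Aircraft}, {AirlineCode, Dest, PilotID}, {AirlineCode, Origin, PilotID}, {Dest, Gate, PilotID}

{Aircraft}⁺ = {Aircraft, AirlineCode, Dest, Gate, Origin, PilotID} — all of the relation — so {Aircraft} is a candidate key.
{AirlineCode, Dest, PilotID}⁺ = {Aircraft, AirlineCode, Dest, Gate, Origin, PilotID} — all of the relation — so {AirlineCode, Dest, PilotID} is a candidate key.
{AirlineCode, Origin, PilotID}⁺ = {Aircraft, AirlineCode, Dest, Gate, Origin, PilotID} — all of the relation — so {AirlineCode, Origin, PilotID} is a candidate key.
{Dest, Gate, PilotID}⁺ = {Aircraft, AirlineCode, Dest, Gate, Origin, PilotID} — all of the relation — so {Dest, Gate, PilotID} is a candidate key.
Any other superkey properly contains one of these, so there are no further candidate keys.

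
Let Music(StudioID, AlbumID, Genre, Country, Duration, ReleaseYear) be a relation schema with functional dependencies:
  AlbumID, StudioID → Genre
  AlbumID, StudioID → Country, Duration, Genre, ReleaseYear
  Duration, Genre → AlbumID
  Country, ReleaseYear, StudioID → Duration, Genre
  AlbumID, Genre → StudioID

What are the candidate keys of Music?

{AlbumID, Genre}, {AlbumID, StudioID}, {Country, ReleaseYear, StudioID}, {Duration, Genre}

Closure of {AlbumID, Genre} is {AlbumID, Country, Duration, Genre, ReleaseYear, StudioID}, the whole schema; {AlbumID, Genre} is a candidate key.
Closure of {AlbumID, StudioID} is {AlbumID, Country, Duration, Genre, ReleaseYear, StudioID}, the whole schema; {AlbumID, StudioID} is a candidate key.
Closure of {Duration, Genre} is {AlbumID, Country, Duration, Genre, ReleaseYear, StudioID}, the whole schema; {Duration, Genre} is a candidate key.
Closure of {Country, ReleaseYear, StudioID} is {AlbumID, Country, Duration, Genre, ReleaseYear, StudioID}, the whole schema; {Country, ReleaseYear, StudioID} is a candidate key.
Any other superkey properly contains one of these, so there are no further candidate keys.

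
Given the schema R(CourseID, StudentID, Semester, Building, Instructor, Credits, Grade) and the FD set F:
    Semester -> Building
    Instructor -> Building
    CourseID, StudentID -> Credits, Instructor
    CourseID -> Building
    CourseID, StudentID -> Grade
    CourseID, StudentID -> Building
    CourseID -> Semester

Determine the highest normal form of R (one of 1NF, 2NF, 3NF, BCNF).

1NF

Candidate key: {CourseID, StudentID}. Prime attributes: {CourseID, StudentID}.
Semester -> Building breaks BCNF: {Semester}⁺ = {Building, Semester}, so {Semester} is not a superkey.
Semester -> Building has non-prime {Building} on the right and a non-superkey on the left, so 3NF fails.
Since {CourseID} ⊂ {CourseID, StudentID} and {CourseID}⁺ ⊇ {Building, Semester} with {Building, Semester} non-prime, there is a partial dependency; 2NF fails.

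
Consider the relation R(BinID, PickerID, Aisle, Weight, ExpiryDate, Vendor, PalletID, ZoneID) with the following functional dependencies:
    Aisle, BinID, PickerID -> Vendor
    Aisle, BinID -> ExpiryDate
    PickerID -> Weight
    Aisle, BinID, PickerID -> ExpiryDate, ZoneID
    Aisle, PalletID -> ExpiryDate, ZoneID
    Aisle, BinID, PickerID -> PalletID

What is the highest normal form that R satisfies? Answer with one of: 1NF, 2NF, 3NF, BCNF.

1NF

Candidate key: {Aisle, BinID, PickerID}. Prime attributes: {Aisle, BinID, PickerID}.
Aisle, BinID -> ExpiryDate: {Aisle, BinID}⁺ = {Aisle, BinID, ExpiryDate}, which is not all of the attributes, so the left side is not a superkey — BCNF is violated.
Aisle, BinID -> ExpiryDate has non-prime {ExpiryDate} on the right and a non-superkey on the left, so 3NF fails.
{PickerID} is a proper subset of the key {Aisle, BinID, PickerID}, and {PickerID}⁺ contains the non-prime attribute {Weight} — a partial dependency, so 2NF is violated.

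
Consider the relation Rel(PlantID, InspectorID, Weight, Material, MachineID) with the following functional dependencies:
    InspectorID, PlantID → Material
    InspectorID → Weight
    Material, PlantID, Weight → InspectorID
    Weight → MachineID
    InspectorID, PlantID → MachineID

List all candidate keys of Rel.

{InspectorID, PlantID}, {Material, PlantID, Weight}

{PlantID} never appears on the right of any FD, so every key must include it.
{InspectorID, PlantID} is a candidate key since {InspectorID, PlantID}⁺ = {InspectorID, MachineID, Material, PlantID, Weight} covers every attribute.
{Material, PlantID, Weight} is a candidate key since {Material, PlantID, Weight}⁺ = {InspectorID, MachineID, Material, PlantID, Weight} covers every attribute.
No proper subset of any of these is a key, and no other minimal superkey exists.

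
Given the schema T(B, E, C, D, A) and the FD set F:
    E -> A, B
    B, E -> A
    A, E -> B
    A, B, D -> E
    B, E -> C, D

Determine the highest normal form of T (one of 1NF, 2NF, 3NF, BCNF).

Candidate keys: {A, B, D}, {E}. Prime attributes: {A, B, D, E}.
Every FD has a superkey on the left, so the relation is in BCNF.

BCNF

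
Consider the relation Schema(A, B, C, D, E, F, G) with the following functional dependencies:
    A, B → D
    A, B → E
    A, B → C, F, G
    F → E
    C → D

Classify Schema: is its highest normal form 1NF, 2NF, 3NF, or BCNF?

2NF

Candidate key: {A, B}. Prime attributes: {A, B}.
F → E: {F}⁺ = {E, F}, which is not all of the attributes, so the left side is not a superkey — BCNF is violated.
Because {E} is non-prime and the left side of F → E is not a superkey, the relation is not in 3NF.
No non-prime attribute depends on a proper subset of any candidate key, so 2NF holds.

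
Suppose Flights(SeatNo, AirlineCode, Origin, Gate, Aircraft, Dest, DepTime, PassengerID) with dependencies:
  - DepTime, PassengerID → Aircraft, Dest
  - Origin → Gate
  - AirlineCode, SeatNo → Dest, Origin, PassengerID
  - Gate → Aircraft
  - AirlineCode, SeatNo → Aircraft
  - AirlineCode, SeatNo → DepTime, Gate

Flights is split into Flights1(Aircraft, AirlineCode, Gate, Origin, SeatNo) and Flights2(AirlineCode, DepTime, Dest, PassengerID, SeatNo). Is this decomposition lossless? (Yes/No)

Yes

Flights1 ∩ Flights2 = {AirlineCode, SeatNo}; its closure under F is {Aircraft, AirlineCode, DepTime, Dest, Gate, Origin, PassengerID, SeatNo}.
Since Flights1 ⊆ {Aircraft, AirlineCode, DepTime, Dest, Gate, Origin, PassengerID, SeatNo}, the intersection is a superkey of Flights1; the decomposition is lossless.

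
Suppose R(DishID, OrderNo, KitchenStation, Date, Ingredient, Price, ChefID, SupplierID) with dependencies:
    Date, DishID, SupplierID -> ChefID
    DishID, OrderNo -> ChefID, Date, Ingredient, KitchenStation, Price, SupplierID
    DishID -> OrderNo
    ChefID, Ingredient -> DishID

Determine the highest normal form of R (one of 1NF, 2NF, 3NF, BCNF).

Candidate keys: {ChefID, Ingredient}, {DishID}. Prime attributes: {ChefID, DishID, Ingredient}.
Every FD has a superkey on the left, so the relation is in BCNF.

BCNF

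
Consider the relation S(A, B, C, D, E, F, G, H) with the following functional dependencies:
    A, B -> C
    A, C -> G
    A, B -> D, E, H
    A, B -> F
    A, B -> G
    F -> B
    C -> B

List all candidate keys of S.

No FD produces {A}, so it must be in every candidate key.
{A, B}⁺ = {A, B, C, D, E, F, G, H} — all of the relation — so {A, B} is a candidate key.
{A, C}⁺ = {A, B, C, D, E, F, G, H} — all of the relation — so {A, C} is a candidate key.
{A, F}⁺ = {A, B, C, D, E, F, G, H} — all of the relation — so {A, F} is a candidate key.
Any other superkey properly contains one of these, so there are no further candidate keys.

{A, B}, {A, C}, {A, F}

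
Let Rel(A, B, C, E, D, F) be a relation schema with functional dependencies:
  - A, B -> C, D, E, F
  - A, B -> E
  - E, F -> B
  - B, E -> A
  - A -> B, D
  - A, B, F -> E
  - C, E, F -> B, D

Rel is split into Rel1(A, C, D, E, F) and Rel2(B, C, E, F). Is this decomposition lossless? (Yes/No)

Yes

Common attributes: {C, E, F}; their closure is {A, B, C, D, E, F}.
This includes all of Rel1, so the common attributes are a superkey of Rel1 — the join is lossless.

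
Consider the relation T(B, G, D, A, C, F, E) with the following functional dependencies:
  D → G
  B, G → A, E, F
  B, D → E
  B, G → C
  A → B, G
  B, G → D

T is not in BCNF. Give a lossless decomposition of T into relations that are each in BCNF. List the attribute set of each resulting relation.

{A, B, C, D, E, F}; {D, G}

Candidate keys of the original relation: {A}, {B, D}, {B, G}.
Within {A, B, C, D, E, F, G}: {D}⁺ ∩ {A, B, C, D, E, F, G} = {D, G}, not the whole set, so D → G violates BCNF; decompose into {D, G} and {A, B, C, D, E, F}.
{D, G} has no BCNF violation.
{A, B, C, D, E, F} has no BCNF violation.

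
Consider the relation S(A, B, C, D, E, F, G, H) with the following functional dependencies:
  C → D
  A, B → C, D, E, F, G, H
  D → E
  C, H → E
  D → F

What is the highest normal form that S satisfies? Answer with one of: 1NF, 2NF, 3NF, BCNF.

2NF

Candidate key: {A, B}. Prime attributes: {A, B}.
C → D: {C}⁺ = {C, D, E, F}, which is not all of the attributes, so the left side is not a superkey — BCNF is violated.
Because {D} is non-prime and the left side of C → D is not a superkey, the relation is not in 3NF.
No proper subset of a key has a non-prime attribute in its closure, so there is no partial dependency; 2NF holds.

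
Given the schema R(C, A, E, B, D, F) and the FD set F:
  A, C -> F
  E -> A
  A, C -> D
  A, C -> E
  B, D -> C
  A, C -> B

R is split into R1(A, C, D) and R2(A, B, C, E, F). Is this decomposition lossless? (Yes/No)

Common attributes: {A, C}; their closure is {A, B, C, D, E, F}.
R1 is contained in that closure, so R1 ∩ R2 -> R1 holds and the join is lossless.

Yes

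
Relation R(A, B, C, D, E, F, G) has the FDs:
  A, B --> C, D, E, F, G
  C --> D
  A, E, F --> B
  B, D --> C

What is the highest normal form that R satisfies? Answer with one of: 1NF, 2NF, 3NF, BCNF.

2NF

Candidate keys: {A, B}, {A, E, F}. Prime attributes: {A, B, E, F}.
For C --> D we have {C}⁺ = {C, D}; {C} is not a superkey, so BCNF fails.
C --> D has non-prime {D} on the right and a non-superkey on the left, so 3NF fails.
No non-prime attribute depends on a proper subset of any candidate key, so 2NF holds.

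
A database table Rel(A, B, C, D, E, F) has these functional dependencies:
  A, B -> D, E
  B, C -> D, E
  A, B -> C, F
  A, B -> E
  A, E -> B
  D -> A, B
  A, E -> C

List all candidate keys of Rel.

{A, B}, {A, E}, {B, C}, {D}

{D}⁺ = {A, B, C, D, E, F}, which is every attribute, so {D} is a candidate key.
{A, B}⁺ = {A, B, C, D, E, F}, which is every attribute, so {A, B} is a candidate key.
{A, E}⁺ = {A, B, C, D, E, F}, which is every attribute, so {A, E} is a candidate key.
{B, C}⁺ = {A, B, C, D, E, F}, which is every attribute, so {B, C} is a candidate key.
No proper subset of any of these is a key, and no other minimal superkey exists.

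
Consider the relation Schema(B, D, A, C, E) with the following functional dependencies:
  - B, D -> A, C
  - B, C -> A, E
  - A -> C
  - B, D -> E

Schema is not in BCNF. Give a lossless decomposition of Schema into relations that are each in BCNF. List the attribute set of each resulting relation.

{A, B, E}; {A, C}; {B, C, D}

Candidate key of the original relation: {B, D}.
In {A, B, C, D, E}, {B, C} is not a superkey ({B, C}⁺ restricted to this set is {A, B, C, E}), so split on B, C -> A, E into {A, B, C, E} and {B, C, D}.
In {A, B, C, E}, {A} is not a superkey ({A}⁺ restricted to this set is {A, C}), so split on A -> C into {A, C} and {A, B, E}.
{A, C} is in BCNF.
{A, B, E} is in BCNF.
{B, C, D} is in BCNF.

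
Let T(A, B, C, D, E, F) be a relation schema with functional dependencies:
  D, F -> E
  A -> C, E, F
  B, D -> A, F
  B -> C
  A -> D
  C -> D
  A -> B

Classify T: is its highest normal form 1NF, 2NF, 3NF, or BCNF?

Candidate keys: {A}, {B}. Prime attributes: {A, B}.
For D, F -> E we have {D, F}⁺ = {D, E, F}; {D, F} is not a superkey, so BCNF fails.
D, F -> E determines the non-prime attribute {E} from a non-superkey — 3NF is violated.
With only single-attribute keys there can be no partial dependency, so 2NF holds.

2NF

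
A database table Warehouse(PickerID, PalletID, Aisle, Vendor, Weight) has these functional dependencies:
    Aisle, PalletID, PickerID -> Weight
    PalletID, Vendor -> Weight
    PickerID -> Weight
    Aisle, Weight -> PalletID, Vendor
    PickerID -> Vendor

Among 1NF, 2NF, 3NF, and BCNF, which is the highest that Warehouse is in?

Candidate key: {Aisle, PickerID}. Prime attributes: {Aisle, PickerID}.
PalletID, Vendor -> Weight: {PalletID, Vendor}⁺ = {PalletID, Vendor, Weight}, which is not all of the attributes, so the left side is not a superkey — BCNF is violated.
PalletID, Vendor -> Weight determines the non-prime attribute {Weight} from a non-superkey — 3NF is violated.
Since {PickerID} ⊂ {Aisle, PickerID} and {PickerID}⁺ ⊇ {Vendor, Weight} with {Vendor, Weight} non-prime, there is a partial dependency; 2NF fails.

1NF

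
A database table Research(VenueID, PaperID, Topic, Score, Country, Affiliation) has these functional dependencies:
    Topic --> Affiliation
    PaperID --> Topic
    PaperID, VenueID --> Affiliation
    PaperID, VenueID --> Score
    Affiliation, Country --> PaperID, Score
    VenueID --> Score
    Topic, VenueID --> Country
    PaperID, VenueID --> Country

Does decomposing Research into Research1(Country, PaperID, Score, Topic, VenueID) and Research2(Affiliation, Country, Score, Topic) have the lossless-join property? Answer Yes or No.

Yes

Research1 ∩ Research2 = {Country, Score, Topic}; its closure under F is {Affiliation, Country, PaperID, Score, Topic}.
Research2 is contained in that closure, so Research1 ∩ Research2 --> Research2 holds and the join is lossless.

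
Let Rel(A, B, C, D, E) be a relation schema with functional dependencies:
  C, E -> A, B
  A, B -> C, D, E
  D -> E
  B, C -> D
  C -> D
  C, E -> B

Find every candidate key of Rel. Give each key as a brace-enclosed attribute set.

{C}⁺ = {A, B, C, D, E}, which is every attribute, so {C} is a candidate key.
{A, B}⁺ = {A, B, C, D, E}, which is every attribute, so {A, B} is a candidate key.
No proper subset of any of these is a key, and no other minimal superkey exists.

{A, B}, {C}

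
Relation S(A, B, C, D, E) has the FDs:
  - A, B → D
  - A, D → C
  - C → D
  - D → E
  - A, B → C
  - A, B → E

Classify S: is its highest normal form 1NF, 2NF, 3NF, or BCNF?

2NF

Candidate key: {A, B}. Prime attributes: {A, B}.
For A, D → C we have {A, D}⁺ = {A, C, D, E}; {A, D} is not a superkey, so BCNF fails.
Because {C} is non-prime and the left side of A, D → C is not a superkey, the relation is not in 3NF.
No proper subset of a key has a non-prime attribute in its closure, so there is no partial dependency; 2NF holds.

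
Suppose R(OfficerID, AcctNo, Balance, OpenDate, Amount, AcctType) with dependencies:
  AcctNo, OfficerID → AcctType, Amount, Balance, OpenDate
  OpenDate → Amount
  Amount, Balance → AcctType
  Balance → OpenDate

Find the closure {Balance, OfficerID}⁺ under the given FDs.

Start with {Balance, OfficerID}.
Balance → OpenDate applies; add {OpenDate} → now {Balance, OfficerID, OpenDate}.
OpenDate → Amount applies; add {Amount} → now {Amount, Balance, OfficerID, OpenDate}.
Amount, Balance → AcctType applies; add {AcctType} → now {AcctType, Amount, Balance, OfficerID, OpenDate}.
No further FD applies.

{AcctType, Amount, Balance, OfficerID, OpenDate}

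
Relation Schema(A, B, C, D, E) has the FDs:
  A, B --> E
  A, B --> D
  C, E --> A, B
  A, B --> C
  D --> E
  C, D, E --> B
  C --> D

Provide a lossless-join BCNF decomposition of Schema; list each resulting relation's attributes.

{A, B, C, D}; {D, E}

Candidate keys of the original relation: {A, B}, {C}.
In {A, B, C, D, E}, {D} is not a superkey ({D}⁺ restricted to this set is {D, E}), so split on D --> E into {D, E} and {A, B, C, D}.
{D, E}: every determinant is a superkey — BCNF.
{A, B, C, D}: every determinant is a superkey — BCNF.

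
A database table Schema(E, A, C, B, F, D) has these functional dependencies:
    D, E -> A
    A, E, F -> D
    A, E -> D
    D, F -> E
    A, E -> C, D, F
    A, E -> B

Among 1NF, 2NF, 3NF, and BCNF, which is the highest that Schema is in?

BCNF

Candidate keys: {A, E}, {D, E}, {D, F}. Prime attributes: {A, D, E, F}.
Each dependency's left side is a superkey — BCNF holds.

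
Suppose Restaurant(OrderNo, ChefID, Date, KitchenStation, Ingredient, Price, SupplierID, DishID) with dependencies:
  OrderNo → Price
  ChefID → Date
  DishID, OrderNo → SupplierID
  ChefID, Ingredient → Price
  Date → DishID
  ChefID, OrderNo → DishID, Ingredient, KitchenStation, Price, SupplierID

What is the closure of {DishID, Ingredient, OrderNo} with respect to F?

Start with {DishID, Ingredient, OrderNo}.
OrderNo → Price applies; add {Price} → now {DishID, Ingredient, OrderNo, Price}.
DishID, OrderNo → SupplierID applies; add {SupplierID} → now {DishID, Ingredient, OrderNo, Price, SupplierID}.
No further FD applies.

{DishID, Ingredient, OrderNo, Price, SupplierID}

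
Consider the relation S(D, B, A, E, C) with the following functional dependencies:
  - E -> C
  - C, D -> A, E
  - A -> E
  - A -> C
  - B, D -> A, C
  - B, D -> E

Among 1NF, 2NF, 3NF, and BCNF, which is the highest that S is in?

2NF

Candidate key: {B, D}. Prime attributes: {B, D}.
For E -> C we have {E}⁺ = {C, E}; {E} is not a superkey, so BCNF fails.
E -> C determines the non-prime attribute {C} from a non-superkey — 3NF is violated.
No non-prime attribute depends on a proper subset of any candidate key, so 2NF holds.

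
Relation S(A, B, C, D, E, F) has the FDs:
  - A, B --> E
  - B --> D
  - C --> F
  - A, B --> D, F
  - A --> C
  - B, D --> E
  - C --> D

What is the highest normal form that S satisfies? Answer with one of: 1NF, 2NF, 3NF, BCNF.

1NF

Candidate key: {A, B}. Prime attributes: {A, B}.
For B --> D we have {B}⁺ = {B, D, E}; {B} is not a superkey, so BCNF fails.
B --> D determines the non-prime attribute {D} from a non-superkey — 3NF is violated.
Since {A} ⊂ {A, B} and {A}⁺ ⊇ {C, D, F} with {C, D, F} non-prime, there is a partial dependency; 2NF fails.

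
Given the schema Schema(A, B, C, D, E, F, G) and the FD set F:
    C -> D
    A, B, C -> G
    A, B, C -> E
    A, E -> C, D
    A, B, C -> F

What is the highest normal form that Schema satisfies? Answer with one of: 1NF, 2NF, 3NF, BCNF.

Candidate keys: {A, B, C}, {A, B, E}. Prime attributes: {A, B, C, E}.
C -> D: {C}⁺ = {C, D}, which is not all of the attributes, so the left side is not a superkey — BCNF is violated.
C -> D has non-prime {D} on the right and a non-superkey on the left, so 3NF fails.
Since {C} ⊂ {A, B, C} and {C}⁺ ⊇ {D} with {D} non-prime, there is a partial dependency; 2NF fails.

1NF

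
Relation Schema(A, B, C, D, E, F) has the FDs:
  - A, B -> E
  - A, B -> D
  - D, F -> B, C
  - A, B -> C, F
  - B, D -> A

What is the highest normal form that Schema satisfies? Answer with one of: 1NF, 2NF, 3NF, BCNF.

Candidate keys: {A, B}, {B, D}, {D, F}. Prime attributes: {A, B, D, F}.
Each dependency's left side is a superkey — BCNF holds.

BCNF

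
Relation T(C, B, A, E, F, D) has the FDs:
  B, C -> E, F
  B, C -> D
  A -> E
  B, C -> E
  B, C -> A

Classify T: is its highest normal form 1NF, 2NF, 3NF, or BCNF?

2NF

Candidate key: {B, C}. Prime attributes: {B, C}.
A -> E breaks BCNF: {A}⁺ = {A, E}, so {A} is not a superkey.
A -> E has non-prime {E} on the right and a non-superkey on the left, so 3NF fails.
No non-prime attribute depends on a proper subset of any candidate key, so 2NF holds.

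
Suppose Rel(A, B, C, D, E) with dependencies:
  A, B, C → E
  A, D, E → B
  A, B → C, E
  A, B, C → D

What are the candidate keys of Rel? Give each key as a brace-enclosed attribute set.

No FD produces {A}, so it must be in every candidate key.
{A, B}⁺ = {A, B, C, D, E} — all of the relation — so {A, B} is a candidate key.
{A, D, E}⁺ = {A, B, C, D, E} — all of the relation — so {A, D, E} is a candidate key.
Any other superkey properly contains one of these, so there are no further candidate keys.

{A, B}, {A, D, E}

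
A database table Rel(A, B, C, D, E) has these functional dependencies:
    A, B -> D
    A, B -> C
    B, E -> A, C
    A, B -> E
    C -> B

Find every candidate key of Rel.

Closure of {A, B} is {A, B, C, D, E}, the whole schema; {A, B} is a candidate key.
Closure of {A, C} is {A, B, C, D, E}, the whole schema; {A, C} is a candidate key.
Closure of {B, E} is {A, B, C, D, E}, the whole schema; {B, E} is a candidate key.
Closure of {C, E} is {A, B, C, D, E}, the whole schema; {C, E} is a candidate key.
No proper subset of any of these is a key, and no other minimal superkey exists.

{A, B}, {A, C}, {B, E}, {C, E}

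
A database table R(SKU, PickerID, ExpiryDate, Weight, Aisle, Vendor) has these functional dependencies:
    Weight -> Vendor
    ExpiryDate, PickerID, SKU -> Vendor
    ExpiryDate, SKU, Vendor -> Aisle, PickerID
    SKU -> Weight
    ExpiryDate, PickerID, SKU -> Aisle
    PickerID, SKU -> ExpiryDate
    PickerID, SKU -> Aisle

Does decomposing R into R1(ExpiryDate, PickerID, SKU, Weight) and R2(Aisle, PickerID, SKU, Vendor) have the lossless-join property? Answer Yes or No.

The shared attributes are {PickerID, SKU} and {PickerID, SKU}⁺ = {Aisle, ExpiryDate, PickerID, SKU, Vendor, Weight}.
Since R1 ⊆ {Aisle, ExpiryDate, PickerID, SKU, Vendor, Weight}, the intersection is a superkey of R1; the decomposition is lossless.

Yes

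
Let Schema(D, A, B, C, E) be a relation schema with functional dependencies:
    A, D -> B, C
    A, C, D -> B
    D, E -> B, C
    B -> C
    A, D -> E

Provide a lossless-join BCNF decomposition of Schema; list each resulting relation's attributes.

{A, D, E}; {B, C}; {B, D, E}

Candidate key of the original relation: {A, D}.
{A, B, C, D, E}: {D, E} determines {B, C, D, E} here but is not a superkey — split on D, E -> B, C, giving {B, C, D, E} and {A, D, E}.
{B, C, D, E}: {B} determines {B, C} here but is not a superkey — split on B -> C, giving {B, C} and {B, D, E}.
{B, C} has no BCNF violation.
{B, D, E} has no BCNF violation.
{A, D, E} has no BCNF violation.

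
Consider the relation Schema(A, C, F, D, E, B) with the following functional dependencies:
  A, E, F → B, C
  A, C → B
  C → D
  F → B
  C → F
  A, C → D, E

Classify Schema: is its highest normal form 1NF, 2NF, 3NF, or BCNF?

1NF

Candidate keys: {A, C}, {A, E, F}. Prime attributes: {A, C, E, F}.
For C → D we have {C}⁺ = {B, C, D, F}; {C} is not a superkey, so BCNF fails.
Because {D} is non-prime and the left side of C → D is not a superkey, the relation is not in 3NF.
The proper key subset {C} of {A, C} determines non-prime {B, D}, so the relation is not even in 2NF.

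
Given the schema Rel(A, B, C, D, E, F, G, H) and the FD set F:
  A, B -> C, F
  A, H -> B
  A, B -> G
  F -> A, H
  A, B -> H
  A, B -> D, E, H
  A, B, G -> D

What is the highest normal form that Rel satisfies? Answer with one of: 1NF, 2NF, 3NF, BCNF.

BCNF

Candidate keys: {A, B}, {A, H}, {F}. Prime attributes: {A, B, F, H}.
Every FD has a superkey on the left, so the relation is in BCNF.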